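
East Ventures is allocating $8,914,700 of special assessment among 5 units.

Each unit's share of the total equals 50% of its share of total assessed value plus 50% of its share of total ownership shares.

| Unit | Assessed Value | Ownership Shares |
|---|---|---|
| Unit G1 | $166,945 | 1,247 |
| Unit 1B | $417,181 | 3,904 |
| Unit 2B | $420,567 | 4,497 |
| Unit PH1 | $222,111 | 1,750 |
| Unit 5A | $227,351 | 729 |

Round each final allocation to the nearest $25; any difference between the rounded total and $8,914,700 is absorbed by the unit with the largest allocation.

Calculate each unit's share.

Assessed value total 1,454,155; ownership shares total 12,127.
Composite weights (50% assessed value + 50% ownership shares): Unit G1 0.1088; Unit 1B 0.3044; Unit 2B 0.3300; Unit PH1 0.1485; Unit 5A 0.1082.
Unrounded shares: Unit G1 970,070.49; Unit 1B 2,713,702.56; Unit 2B 2,942,042.13; Unit PH1 1,324,048.72; Unit 5A 964,836.10.
At nearest $25: Unit G1 $970,075; Unit 1B $2,713,700; Unit 2B $2,942,050; Unit PH1 $1,324,050; Unit 5A $964,825. Sum = $8,914,700.
Sum already equals the total — no adjustment.

Unit G1: $970,075; Unit 1B: $2,713,700; Unit 2B: $2,942,050; Unit PH1: $1,324,050; Unit 5A: $964,825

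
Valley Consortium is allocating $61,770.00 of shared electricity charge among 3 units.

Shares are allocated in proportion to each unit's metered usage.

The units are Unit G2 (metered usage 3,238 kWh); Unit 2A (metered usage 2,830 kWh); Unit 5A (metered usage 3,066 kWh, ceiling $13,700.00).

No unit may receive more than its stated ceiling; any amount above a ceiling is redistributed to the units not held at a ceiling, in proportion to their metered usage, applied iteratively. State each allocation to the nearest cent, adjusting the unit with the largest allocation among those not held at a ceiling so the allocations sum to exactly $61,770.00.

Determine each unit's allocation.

Unit G2: $25,651.06; Unit 2A: $22,418.94; Unit 5A: $13,700.00

Sum of metered usage: 9,134.
Unconstrained shares: Unit G2 21,897.4447; Unit 2A 19,138.2855; Unit 5A 20,734.2698.
Capped: Unit 5A ($13,700.00); remaining pool $48,070.00 reallocated over remaining metered usage 6,068.
Redistributed shares: Unit G2 25,651.0646 → $25,651.06; Unit 2A 22,418.9354 → $22,418.94.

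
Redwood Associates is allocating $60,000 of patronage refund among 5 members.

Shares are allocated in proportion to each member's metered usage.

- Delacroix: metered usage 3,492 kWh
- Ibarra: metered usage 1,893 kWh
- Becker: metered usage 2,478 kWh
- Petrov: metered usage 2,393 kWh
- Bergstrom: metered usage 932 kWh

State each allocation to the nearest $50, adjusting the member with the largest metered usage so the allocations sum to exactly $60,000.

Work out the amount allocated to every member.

Metered usage total: 11,188.
Pro-rata amounts: Delacroix 3,492/11,188 × $60,000 = 18,727.21; Ibarra 1,893/11,188 × $60,000 = 10,151.95; Becker 2,478/11,188 × $60,000 = 13,289.24; Petrov 2,393/11,188 × $60,000 = 12,833.39; Bergstrom 932/11,188 × $60,000 = 4,998.21.
At nearest $50: Delacroix $18,750; Ibarra $10,150; Becker $13,300; Petrov $12,850; Bergstrom $5,000. Sum = $60,050.
Difference $60,000 − $60,050 = −$50 applied to largest metered usage (Delacroix): Delacroix becomes $18,700.

Delacroix: $18,700 | Ibarra: $10,150 | Becker: $13,300 | Petrov: $12,850 | Bergstrom: $5,000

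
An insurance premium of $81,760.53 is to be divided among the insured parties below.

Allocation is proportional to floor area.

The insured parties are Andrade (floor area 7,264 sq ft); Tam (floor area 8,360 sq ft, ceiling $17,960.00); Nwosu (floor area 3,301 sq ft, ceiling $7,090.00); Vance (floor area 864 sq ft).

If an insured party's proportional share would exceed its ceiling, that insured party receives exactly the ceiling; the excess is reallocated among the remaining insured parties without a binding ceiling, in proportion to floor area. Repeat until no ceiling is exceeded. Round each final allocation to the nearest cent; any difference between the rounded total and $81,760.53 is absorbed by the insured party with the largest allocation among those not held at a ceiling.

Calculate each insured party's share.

Andrade: $50,682.25; Tam: $17,960.00; Nwosu: $7,090.00; Vance: $6,028.28

Total floor area = 19,789.
Pro-rata shares before constraints: Andrade 30,012.0516; Tam 34,540.3017; Nwosu 13,638.4612; Vance 3,569.7154.
Held at cap: Tam ($17,960.00), Nwosu ($7,090.00); balance $56,710.53 reallocated over remaining floor area 8,128.
Redistributed shares: Andrade 50,682.2453 → $50,682.25; Vance 6,028.2847 → $6,028.28.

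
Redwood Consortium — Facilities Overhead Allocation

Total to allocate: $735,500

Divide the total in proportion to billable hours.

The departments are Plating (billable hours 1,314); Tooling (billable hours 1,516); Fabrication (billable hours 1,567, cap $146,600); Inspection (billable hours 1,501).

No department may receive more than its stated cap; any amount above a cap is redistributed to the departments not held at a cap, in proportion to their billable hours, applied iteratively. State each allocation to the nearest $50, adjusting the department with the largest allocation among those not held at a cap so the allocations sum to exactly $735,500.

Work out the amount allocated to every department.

Combined billable hours = 5,898.
Unconstrained shares: Plating 163,860.12; Tooling 189,050.19; Fabrication 195,410.05; Inspection 187,179.64.
Cap binds for Fabrication ($146,600); balance $588,900 reallocated over remaining billable hours 4,331.
Shares after redistribution: Plating 178,668.81 → $178,650; Tooling 206,135.40 → $206,150; Inspection 204,095.80 → $204,100.

Plating: $178,650 · Tooling: $206,150 · Fabrication: $146,600 · Inspection: $204,100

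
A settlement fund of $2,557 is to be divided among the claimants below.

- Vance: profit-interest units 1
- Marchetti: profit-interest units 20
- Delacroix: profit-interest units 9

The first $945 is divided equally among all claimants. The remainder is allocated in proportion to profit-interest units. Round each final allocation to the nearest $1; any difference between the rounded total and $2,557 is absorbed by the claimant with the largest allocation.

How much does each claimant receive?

Vance: $369 · Marchetti: $1,389 · Delacroix: $799

$945 shared equally gives $315 per claimant.
Remainder $1,612 by profit-interest units (total 30): Vance 53.73 → $54; Marchetti 1,074.67 → $1,075; Delacroix 483.60 → $484.
Rounding difference −$1 on remainder applied to Marchetti.
Totals: Vance $315 + $54 = $369; Marchetti $315 + $1,074 = $1,389; Delacroix $315 + $484 = $799.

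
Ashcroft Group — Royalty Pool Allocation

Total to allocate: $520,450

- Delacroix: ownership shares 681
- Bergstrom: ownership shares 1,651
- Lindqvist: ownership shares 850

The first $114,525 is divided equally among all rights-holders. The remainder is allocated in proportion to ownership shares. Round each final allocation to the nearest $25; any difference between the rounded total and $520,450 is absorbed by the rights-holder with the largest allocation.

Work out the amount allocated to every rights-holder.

Delacroix: $125,050 | Bergstrom: $248,800 | Lindqvist: $146,600

Equal tier: $114,525 ÷ 3 = $38,175 apiece.
Remainder $405,925 by ownership shares (total 3,182): Delacroix 86,874.58 → $86,875; Bergstrom 210,616.65 → $210,625; Lindqvist 108,433.77 → $108,425.
Totals: Delacroix $38,175 + $86,875 = $125,050; Bergstrom $38,175 + $210,625 = $248,800; Lindqvist $38,175 + $108,425 = $146,600.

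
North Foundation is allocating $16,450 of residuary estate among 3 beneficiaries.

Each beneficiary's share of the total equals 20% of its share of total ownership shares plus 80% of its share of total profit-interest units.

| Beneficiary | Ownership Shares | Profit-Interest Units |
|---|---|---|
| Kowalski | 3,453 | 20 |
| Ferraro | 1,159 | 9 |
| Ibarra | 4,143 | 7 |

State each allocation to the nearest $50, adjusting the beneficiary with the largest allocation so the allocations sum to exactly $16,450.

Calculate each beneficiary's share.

Ownership shares total 8,755; profit-interest units total 36.
Composite weights (20% ownership shares + 80% profit-interest units): Kowalski 0.5233; Ferraro 0.2265; Ibarra 0.2502.
Raw shares: Kowalski 8,608.70; Ferraro 3,725.54; Ibarra 4,115.77.
Rounded to nearest $50: Kowalski $8,600; Ferraro $3,750; Ibarra $4,100. Sum = $16,450.
Rounded total matches; no reconciliation needed.

Kowalski: $8,600 · Ferraro: $3,750 · Ibarra: $4,100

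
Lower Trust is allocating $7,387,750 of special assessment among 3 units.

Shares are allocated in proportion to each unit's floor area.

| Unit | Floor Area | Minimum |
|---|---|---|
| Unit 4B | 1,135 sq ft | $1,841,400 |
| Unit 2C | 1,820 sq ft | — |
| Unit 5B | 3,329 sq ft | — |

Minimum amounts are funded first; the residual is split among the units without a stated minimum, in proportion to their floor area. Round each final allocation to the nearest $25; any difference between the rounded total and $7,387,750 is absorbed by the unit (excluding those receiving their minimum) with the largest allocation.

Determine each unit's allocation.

Fund the minimums — Unit 4B $1,841,400. Balance $5,546,350.
Balance split over remaining floor area 5,149: Unit 2C 1,960,449.99 → $1,960,450; Unit 5B 3,585,900.01 → $3,585,900.

Unit 4B: $1,841,400; Unit 2C: $1,960,450; Unit 5B: $3,585,900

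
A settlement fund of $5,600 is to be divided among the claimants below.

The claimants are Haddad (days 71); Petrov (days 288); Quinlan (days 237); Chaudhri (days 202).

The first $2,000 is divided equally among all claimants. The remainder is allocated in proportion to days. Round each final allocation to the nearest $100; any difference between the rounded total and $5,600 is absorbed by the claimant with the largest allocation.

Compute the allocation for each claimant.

Equal tier: $2,000 ÷ 4 = $500 apiece.
Remainder $3,600 by days (total 798): Haddad 320.30 → $300; Petrov 1,299.25 → $1,300; Quinlan 1,069.17 → $1,100; Chaudhri 911.28 → $900.
Totals: Haddad $500 + $300 = $800; Petrov $500 + $1,300 = $1,800; Quinlan $500 + $1,100 = $1,600; Chaudhri $500 + $900 = $1,400.

Haddad: $800 | Petrov: $1,800 | Quinlan: $1,600 | Chaudhri: $1,400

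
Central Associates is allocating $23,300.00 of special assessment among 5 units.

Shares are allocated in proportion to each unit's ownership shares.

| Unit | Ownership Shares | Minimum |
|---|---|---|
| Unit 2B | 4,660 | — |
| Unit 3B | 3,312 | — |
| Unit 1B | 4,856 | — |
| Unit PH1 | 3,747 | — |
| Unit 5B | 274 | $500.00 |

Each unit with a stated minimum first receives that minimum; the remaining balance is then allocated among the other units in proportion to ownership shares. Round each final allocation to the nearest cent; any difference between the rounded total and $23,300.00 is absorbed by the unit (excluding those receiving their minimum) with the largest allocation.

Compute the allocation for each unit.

Guaranteed amounts: Unit 5B $500.00. Residual $22,800.00.
Residual split over remaining ownership shares 16,575: Unit 2B 6,410.1357 → $6,410.14; Unit 3B 4,555.8733 → $4,555.87; Unit 1B 6,679.7466 → $6,679.75; Unit PH1 5,154.2443 → $5,154.24.

Unit 2B: $6,410.14 | Unit 3B: $4,555.87 | Unit 1B: $6,679.75 | Unit PH1: $5,154.24 | Unit 5B: $500.00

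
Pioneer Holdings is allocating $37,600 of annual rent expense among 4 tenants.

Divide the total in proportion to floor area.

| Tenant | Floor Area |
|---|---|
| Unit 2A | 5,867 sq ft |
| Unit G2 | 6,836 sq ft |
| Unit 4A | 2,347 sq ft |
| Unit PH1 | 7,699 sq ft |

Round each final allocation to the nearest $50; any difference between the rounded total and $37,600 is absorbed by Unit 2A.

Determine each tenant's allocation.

Unit 2A: $9,650; Unit G2: $11,300; Unit 4A: $3,900; Unit PH1: $12,750

Combined floor area = 22,749.
Raw shares: Unit 2A 5,867/22,749 × $37,600 = 9,697.09; Unit G2 6,836/22,749 × $37,600 = 11,298.68; Unit 4A 2,347/22,749 × $37,600 = 3,879.17; Unit PH1 7,699/22,749 × $37,600 = 12,725.06.
After rounding ($50): Unit 2A $9,700; Unit G2 $11,300; Unit 4A $3,900; Unit PH1 $12,750. Sum = $37,650.
Difference $37,600 − $37,650 = −$50 applied to Unit 2A: Unit 2A becomes $9,650.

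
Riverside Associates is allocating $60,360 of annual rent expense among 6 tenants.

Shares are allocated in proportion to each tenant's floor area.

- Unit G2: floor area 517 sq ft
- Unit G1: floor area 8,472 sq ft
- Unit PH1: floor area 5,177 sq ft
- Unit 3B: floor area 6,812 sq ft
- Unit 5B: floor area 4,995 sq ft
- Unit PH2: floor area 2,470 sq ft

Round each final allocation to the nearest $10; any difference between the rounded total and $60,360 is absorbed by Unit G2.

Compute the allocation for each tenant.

Unit G2: $1,090 · Unit G1: $17,980 · Unit PH1: $10,990 · Unit 3B: $14,460 · Unit 5B: $10,600 · Unit PH2: $5,240

Total floor area = 28,443.
Raw shares: Unit G2 517/28,443 × $60,360 = 1,097.15; Unit G1 8,472/28,443 × $60,360 = 17,978.76; Unit PH1 5,177/28,443 × $60,360 = 10,986.31; Unit 3B 6,812/28,443 × $60,360 = 14,456.01; Unit 5B 4,995/28,443 × $60,360 = 10,600.08; Unit PH2 2,470/28,443 × $60,360 = 5,241.68.
After rounding ($10): Unit G2 $1,100; Unit G1 $17,980; Unit PH1 $10,990; Unit 3B $14,460; Unit 5B $10,600; Unit PH2 $5,240. Sum = $60,370.
Difference $60,360 − $60,370 = −$10 applied to Unit G2: Unit G2 becomes $1,090.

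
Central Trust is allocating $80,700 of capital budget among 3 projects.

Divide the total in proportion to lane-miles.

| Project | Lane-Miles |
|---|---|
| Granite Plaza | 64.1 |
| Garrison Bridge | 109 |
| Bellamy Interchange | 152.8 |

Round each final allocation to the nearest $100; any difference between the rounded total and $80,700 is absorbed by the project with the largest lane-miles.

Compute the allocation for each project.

Granite Plaza: $15,900 · Garrison Bridge: $27,000 · Bellamy Interchange: $37,800

Lane-miles total: 64.1 + 109 + 152.8 = 325.9.
Unrounded shares: Granite Plaza 15,872.57; Garrison Bridge 26,990.79; Bellamy Interchange 37,836.64.
After rounding ($100): Granite Plaza $15,900; Garrison Bridge $27,000; Bellamy Interchange $37,800. Sum = $80,700.
Rounded total matches; no reconciliation needed.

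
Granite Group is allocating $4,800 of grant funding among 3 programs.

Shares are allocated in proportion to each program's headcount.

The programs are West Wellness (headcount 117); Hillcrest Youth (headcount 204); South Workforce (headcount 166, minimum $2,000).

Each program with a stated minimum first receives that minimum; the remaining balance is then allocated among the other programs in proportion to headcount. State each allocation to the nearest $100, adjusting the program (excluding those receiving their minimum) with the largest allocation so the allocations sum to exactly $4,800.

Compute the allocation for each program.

West Wellness: $1,000 · Hillcrest Youth: $1,800 · South Workforce: $2,000

Guaranteed amounts: South Workforce $2,000. Balance $2,800.
Balance split over remaining headcount 321: West Wellness 1,020.56 → $1,000; Hillcrest Youth 1,779.44 → $1,800.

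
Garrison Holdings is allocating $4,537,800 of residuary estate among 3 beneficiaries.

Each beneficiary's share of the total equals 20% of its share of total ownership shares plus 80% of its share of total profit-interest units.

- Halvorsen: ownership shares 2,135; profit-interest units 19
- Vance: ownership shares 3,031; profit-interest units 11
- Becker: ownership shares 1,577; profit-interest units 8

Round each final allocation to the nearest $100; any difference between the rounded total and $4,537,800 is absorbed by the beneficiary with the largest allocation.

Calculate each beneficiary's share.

Totals — ownership shares 6,743, profit-interest units 38.
Combined weights (20% ownership shares + 80% profit-interest units): Halvorsen 0.4633; Vance 0.3215; Becker 0.2152.
Unrounded shares: Halvorsen 2,102,475.87; Vance 1,458,810.06; Becker 976,514.07.
At nearest $100: Halvorsen $2,102,500; Vance $1,458,800; Becker $976,500. Sum = $4,537,800.
No rounding difference to absorb.

Halvorsen: $2,102,500 · Vance: $1,458,800 · Becker: $976,500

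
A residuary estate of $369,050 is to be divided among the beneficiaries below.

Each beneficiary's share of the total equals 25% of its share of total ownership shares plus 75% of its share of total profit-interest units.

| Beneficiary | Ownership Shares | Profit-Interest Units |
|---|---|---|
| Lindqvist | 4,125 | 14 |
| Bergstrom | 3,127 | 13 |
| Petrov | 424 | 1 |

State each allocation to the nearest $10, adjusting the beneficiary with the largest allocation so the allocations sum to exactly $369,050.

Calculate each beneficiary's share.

Lindqvist: $187,980; Bergstrom: $166,090; Petrov: $14,980

Totals — ownership shares 7,676, profit-interest units 28.
Blended shares (25% ownership shares + 75% profit-interest units): Lindqvist 0.5093; Bergstrom 0.4501; Petrov 0.0406.
Proportional shares: Lindqvist 187,974.63; Bergstrom 166,093.79; Petrov 14,981.58.
Rounded to nearest $10: Lindqvist $187,970; Bergstrom $166,090; Petrov $14,980. Sum = $369,040.
Difference $369,050 − $369,040 = +$10 applied to largest allocation (Lindqvist): Lindqvist becomes $187,980.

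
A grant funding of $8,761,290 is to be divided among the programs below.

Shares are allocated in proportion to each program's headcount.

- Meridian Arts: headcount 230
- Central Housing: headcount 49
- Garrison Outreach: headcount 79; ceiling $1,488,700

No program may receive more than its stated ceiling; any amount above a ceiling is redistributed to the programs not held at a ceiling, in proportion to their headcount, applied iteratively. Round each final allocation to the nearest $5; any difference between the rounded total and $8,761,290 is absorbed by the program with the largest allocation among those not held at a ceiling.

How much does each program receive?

Meridian Arts: $5,995,325; Central Housing: $1,277,265; Garrison Outreach: $1,488,700

Total headcount = 358.
Proportional shares (ignoring caps): Meridian Arts 5,628,761.73; Central Housing 1,199,170.98; Garrison Outreach 1,933,357.29.
Capped: Garrison Outreach ($1,488,700); remaining pool $7,272,590 reallocated over remaining headcount 279.
Remaining shares: Meridian Arts 5,995,325.09 → $5,995,325; Central Housing 1,277,264.91 → $1,277,265.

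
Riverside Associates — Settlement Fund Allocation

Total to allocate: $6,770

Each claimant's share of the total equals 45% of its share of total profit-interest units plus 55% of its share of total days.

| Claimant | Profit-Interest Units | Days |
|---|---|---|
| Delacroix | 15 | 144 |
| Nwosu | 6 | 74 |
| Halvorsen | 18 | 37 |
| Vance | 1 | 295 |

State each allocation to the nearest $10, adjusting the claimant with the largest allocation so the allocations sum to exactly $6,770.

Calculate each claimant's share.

Delacroix: $2,120 · Nwosu: $960 · Halvorsen: $1,620 · Vance: $2,070

Totals — profit-interest units 40, days 550.
Composite weights (45% profit-interest units + 55% days): Delacroix 0.3127; Nwosu 0.1415; Halvorsen 0.2395; Vance 0.3063.
Pro-rata amounts: Delacroix 2,117.32; Nwosu 957.96; Halvorsen 1,621.41; Vance 2,073.31.
After rounding ($10): Delacroix $2,120; Nwosu $960; Halvorsen $1,620; Vance $2,070. Sum = $6,770.
Rounded total matches; no reconciliation needed.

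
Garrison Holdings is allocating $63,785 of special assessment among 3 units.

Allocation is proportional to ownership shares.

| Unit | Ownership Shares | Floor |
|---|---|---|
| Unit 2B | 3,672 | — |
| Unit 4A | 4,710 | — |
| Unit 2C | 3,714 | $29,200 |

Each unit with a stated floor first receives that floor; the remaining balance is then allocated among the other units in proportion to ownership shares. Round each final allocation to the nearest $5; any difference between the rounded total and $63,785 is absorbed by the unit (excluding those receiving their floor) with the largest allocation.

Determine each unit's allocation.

Fund the minimums — Unit 2C $29,200. Remaining pool $34,585.
Remaining pool split over remaining ownership shares 8,382: Unit 2B 15,151.05 → $15,150; Unit 4A 19,433.95 → $19,435.

Unit 2B: $15,150 | Unit 4A: $19,435 | Unit 2C: $29,200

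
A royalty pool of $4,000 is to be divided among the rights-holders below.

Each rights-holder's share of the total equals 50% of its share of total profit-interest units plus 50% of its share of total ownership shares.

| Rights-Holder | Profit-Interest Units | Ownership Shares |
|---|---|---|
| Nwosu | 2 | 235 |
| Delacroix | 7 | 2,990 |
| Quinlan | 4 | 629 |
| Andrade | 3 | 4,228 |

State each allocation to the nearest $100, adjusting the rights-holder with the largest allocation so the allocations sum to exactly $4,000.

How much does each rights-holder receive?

Nwosu: $300 · Delacroix: $1,600 · Quinlan: $700 · Andrade: $1,400

Totals — profit-interest units 16, ownership shares 8,082.
Combined weights (50% profit-interest units + 50% ownership shares): Nwosu 0.0770; Delacroix 0.4037; Quinlan 0.1639; Andrade 0.3553.
Raw shares: Nwosu 308.15; Delacroix 1,614.92; Quinlan 655.65; Andrade 1,421.28.
At nearest $100: Nwosu $300; Delacroix $1,600; Quinlan $700; Andrade $1,400. Sum = $4,000.
No rounding difference to absorb.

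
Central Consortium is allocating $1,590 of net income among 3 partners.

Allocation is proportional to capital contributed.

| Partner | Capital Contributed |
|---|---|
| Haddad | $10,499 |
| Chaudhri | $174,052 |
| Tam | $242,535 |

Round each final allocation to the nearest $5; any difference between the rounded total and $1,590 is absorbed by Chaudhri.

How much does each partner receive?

Haddad: $40 | Chaudhri: $645 | Tam: $905

Sum of capital contributed: 427,086.
Proportional shares: Haddad 10,499/427,086 × $1,590 = 39.09; Chaudhri 174,052/427,086 × $1,590 = 647.98; Tam 242,535/427,086 × $1,590 = 902.93.
At nearest $5: Haddad $40; Chaudhri $650; Tam $905. Sum = $1,595.
Difference $1,590 − $1,595 = −$5 applied to Chaudhri: Chaudhri becomes $645.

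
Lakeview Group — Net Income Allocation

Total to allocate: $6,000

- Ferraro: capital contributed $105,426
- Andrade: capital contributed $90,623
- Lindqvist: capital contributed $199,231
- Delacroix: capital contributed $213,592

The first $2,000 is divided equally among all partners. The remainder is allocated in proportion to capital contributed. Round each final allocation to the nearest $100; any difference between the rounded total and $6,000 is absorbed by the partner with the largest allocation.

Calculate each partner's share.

Equal tier: $2,000 ÷ 4 = $500 apiece.
Remainder $4,000 by capital contributed (total 608,872): Ferraro 692.60 → $700; Andrade 595.35 → $600; Lindqvist 1,308.85 → $1,300; Delacroix 1,403.20 → $1,400.
Totals: Ferraro $500 + $700 = $1,200; Andrade $500 + $600 = $1,100; Lindqvist $500 + $1,300 = $1,800; Delacroix $500 + $1,400 = $1,900.

Ferraro: $1,200 · Andrade: $1,100 · Lindqvist: $1,800 · Delacroix: $1,900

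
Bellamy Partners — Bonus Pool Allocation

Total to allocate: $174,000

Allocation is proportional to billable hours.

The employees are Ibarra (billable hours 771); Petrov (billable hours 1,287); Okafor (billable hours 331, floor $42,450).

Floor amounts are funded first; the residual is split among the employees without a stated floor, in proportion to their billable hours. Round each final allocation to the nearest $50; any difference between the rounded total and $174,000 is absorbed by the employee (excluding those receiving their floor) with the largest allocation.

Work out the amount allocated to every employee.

Fund the minimums — Okafor $42,450. Remaining pool $131,550.
Remaining pool split over remaining billable hours 2,058: Ibarra 49,283.31 → $49,300; Petrov 82,266.69 → $82,250.

Ibarra: $49,300 | Petrov: $82,250 | Okafor: $42,450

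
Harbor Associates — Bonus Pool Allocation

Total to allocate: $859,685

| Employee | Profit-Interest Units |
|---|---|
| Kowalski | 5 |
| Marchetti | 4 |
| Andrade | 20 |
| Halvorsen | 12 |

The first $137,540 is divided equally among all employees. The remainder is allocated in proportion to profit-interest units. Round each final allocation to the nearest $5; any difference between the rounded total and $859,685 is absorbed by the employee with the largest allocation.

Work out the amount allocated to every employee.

$137,540 shared equally gives $34,385 per employee.
Remainder $722,145 by profit-interest units (total 41): Kowalski 88,066.46 → $88,065; Marchetti 70,453.17 → $70,455; Andrade 352,265.85 → $352,265; Halvorsen 211,359.51 → $211,360.
Totals: Kowalski $34,385 + $88,065 = $122,450; Marchetti $34,385 + $70,455 = $104,840; Andrade $34,385 + $352,265 = $386,650; Halvorsen $34,385 + $211,360 = $245,745.

Kowalski: $122,450; Marchetti: $104,840; Andrade: $386,650; Halvorsen: $245,745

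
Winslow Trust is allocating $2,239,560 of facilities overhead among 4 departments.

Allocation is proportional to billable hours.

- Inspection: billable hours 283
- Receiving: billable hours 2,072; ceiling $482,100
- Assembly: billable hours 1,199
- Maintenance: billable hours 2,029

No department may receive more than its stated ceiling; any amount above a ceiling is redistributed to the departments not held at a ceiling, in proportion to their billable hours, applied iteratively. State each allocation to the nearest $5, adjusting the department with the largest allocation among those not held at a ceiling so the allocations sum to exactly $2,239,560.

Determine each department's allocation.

Total billable hours = 5,583.
Proportional shares (ignoring caps): Inspection 113,522.39; Receiving 831,160.37; Assembly 480,965.87; Maintenance 813,911.38.
Capped: Receiving ($482,100); remaining pool $1,757,460 reallocated over remaining billable hours 3,511.
Shares after redistribution: Inspection 141,657.98 → $141,660; Assembly 600,169.34 → $600,170; Maintenance 1,015,632.68 → $1,015,635.
Rounding difference −$5 applied to Maintenance → $1,015,630.

Inspection: $141,660 · Receiving: $482,100 · Assembly: $600,170 · Maintenance: $1,015,630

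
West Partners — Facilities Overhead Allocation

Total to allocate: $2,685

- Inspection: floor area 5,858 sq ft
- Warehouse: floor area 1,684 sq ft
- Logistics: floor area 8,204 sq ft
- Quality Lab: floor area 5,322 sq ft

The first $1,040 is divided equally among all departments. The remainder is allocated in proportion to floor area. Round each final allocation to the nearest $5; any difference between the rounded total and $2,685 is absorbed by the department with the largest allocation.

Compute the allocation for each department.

Inspection: $715 · Warehouse: $390 · Logistics: $905 · Quality Lab: $675

$1,040 shared equally gives $260 per department.
Remainder $1,645 by floor area (total 21,068): Inspection 457.40 → $455; Warehouse 131.49 → $130; Logistics 640.57 → $640; Quality Lab 415.54 → $415.
Rounding difference +$5 on remainder applied to Logistics.
Totals: Inspection $260 + $455 = $715; Warehouse $260 + $130 = $390; Logistics $260 + $645 = $905; Quality Lab $260 + $415 = $675.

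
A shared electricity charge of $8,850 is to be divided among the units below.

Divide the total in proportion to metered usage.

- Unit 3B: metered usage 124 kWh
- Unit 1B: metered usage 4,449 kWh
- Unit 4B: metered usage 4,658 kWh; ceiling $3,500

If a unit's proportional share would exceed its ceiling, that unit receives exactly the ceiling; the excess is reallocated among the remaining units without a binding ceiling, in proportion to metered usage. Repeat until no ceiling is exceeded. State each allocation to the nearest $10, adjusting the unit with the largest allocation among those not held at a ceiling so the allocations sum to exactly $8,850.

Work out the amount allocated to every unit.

Unit 3B: $150; Unit 1B: $5,200; Unit 4B: $3,500

Combined metered usage = 9,231.
Unconstrained shares: Unit 3B 118.88; Unit 1B 4,265.37; Unit 4B 4,465.75.
Held at cap: Unit 4B ($3,500); residual $5,350 reallocated over remaining metered usage 4,573.
Shares after redistribution: Unit 3B 145.07 → $150; Unit 1B 5,204.93 → $5,200.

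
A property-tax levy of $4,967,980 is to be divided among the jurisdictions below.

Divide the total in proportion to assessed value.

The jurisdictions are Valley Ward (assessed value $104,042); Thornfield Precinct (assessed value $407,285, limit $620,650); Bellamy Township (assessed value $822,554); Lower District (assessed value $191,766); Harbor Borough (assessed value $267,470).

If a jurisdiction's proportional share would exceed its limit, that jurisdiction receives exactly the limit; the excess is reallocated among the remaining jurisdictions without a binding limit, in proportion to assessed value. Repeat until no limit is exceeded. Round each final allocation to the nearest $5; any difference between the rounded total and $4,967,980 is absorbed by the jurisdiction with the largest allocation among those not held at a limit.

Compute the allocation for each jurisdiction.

Assessed value total: 1,793,117.
Pro-rata shares before constraints: Valley Ward 288,257.03; Thornfield Precinct 1,128,417.02; Bellamy Township 2,278,954.37; Lower District 531,303.68; Harbor Borough 741,047.91.
Capped: Thornfield Precinct ($620,650); balance $4,347,330 reallocated over remaining assessed value 1,385,832.
Remaining shares: Valley Ward 326,377.88 → $326,380; Bellamy Township 2,580,337.07 → $2,580,335; Lower District 601,566.48 → $601,565; Harbor Borough 839,048.57 → $839,050.

Valley Ward: $326,380 | Thornfield Precinct: $620,650 | Bellamy Township: $2,580,335 | Lower District: $601,565 | Harbor Borough: $839,050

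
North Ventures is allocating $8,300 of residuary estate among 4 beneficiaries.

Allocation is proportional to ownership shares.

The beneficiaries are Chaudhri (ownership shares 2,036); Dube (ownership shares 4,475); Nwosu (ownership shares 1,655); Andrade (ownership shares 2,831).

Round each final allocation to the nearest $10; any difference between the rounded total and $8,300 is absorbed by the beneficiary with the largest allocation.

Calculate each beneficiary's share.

Sum of ownership shares: 10,997.
Unrounded shares: Chaudhri 2,036/10,997 × $8,300 = 1,536.67; Dube 4,475/10,997 × $8,300 = 3,377.51; Nwosu 1,655/10,997 × $8,300 = 1,249.11; Andrade 2,831/10,997 × $8,300 = 2,136.70.
Rounded to nearest $10: Chaudhri $1,540; Dube $3,380; Nwosu $1,250; Andrade $2,140. Sum = $8,310.
Difference $8,300 − $8,310 = −$10 applied to largest allocation (Dube): Dube becomes $3,370.

Chaudhri: $1,540 | Dube: $3,370 | Nwosu: $1,250 | Andrade: $2,140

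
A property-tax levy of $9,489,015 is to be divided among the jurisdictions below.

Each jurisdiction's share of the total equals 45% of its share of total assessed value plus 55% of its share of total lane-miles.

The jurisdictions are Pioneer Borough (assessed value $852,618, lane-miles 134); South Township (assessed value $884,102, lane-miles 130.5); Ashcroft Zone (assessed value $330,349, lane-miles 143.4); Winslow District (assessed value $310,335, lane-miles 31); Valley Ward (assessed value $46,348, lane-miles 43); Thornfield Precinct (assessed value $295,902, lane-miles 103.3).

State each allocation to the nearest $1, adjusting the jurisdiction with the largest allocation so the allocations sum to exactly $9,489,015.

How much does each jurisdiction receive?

Pioneer Borough: $2,533,718 | South Township: $2,551,937 | Ashcroft Zone: $1,797,549 | Winslow District: $763,714 | Valley Ward: $456,254 | Thornfield Precinct: $1,385,843

Totals — assessed value 2,719,654, lane-miles 585.2.
Blended shares (45% assessed value + 55% lane-miles): Pioneer Borough 0.2670; South Township 0.2689; Ashcroft Zone 0.1894; Winslow District 0.0805; Valley Ward 0.0481; Thornfield Precinct 0.1460.
Proportional shares: Pioneer Borough 2,533,718.07; South Township 2,551,936.40; Ashcroft Zone 1,797,548.87; Winslow District 763,714.43; Valley Ward 456,254.40; Thornfield Precinct 1,385,842.83.
At nearest $1: Pioneer Borough $2,533,718; South Township $2,551,936; Ashcroft Zone $1,797,549; Winslow District $763,714; Valley Ward $456,254; Thornfield Precinct $1,385,843. Sum = $9,489,014.
Difference $9,489,015 − $9,489,014 = +$1 applied to largest allocation (South Township): South Township becomes $2,551,937.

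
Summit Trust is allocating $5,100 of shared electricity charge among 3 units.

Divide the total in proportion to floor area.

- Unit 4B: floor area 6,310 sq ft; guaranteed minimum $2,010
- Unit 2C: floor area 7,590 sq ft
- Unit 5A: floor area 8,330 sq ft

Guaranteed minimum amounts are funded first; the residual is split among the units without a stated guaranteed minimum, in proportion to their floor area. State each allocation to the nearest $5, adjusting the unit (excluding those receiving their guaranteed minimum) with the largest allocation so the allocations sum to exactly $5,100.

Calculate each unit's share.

Unit 4B: $2,010 | Unit 2C: $1,475 | Unit 5A: $1,615

Fund the minimums — Unit 4B $2,010. Remaining pool $3,090.
Remaining pool split over remaining floor area 15,920: Unit 2C 1,473.18 → $1,475; Unit 5A 1,616.82 → $1,615.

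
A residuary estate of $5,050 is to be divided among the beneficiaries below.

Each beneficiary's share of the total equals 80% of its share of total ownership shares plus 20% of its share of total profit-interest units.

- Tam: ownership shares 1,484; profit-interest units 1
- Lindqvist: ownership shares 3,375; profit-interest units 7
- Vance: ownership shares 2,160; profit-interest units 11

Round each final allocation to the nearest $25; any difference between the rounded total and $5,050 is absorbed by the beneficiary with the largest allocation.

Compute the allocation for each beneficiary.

Totals — ownership shares 7,019, profit-interest units 19.
Composite weights (80% ownership shares + 20% profit-interest units): Tam 0.1797; Lindqvist 0.4584; Vance 0.3620.
Proportional shares: Tam 907.32; Lindqvist 2,314.69; Vance 1,827.99.
At nearest $25: Tam $900; Lindqvist $2,325; Vance $1,825. Sum = $5,050.
No rounding difference to absorb.

Tam: $900 · Lindqvist: $2,325 · Vance: $1,825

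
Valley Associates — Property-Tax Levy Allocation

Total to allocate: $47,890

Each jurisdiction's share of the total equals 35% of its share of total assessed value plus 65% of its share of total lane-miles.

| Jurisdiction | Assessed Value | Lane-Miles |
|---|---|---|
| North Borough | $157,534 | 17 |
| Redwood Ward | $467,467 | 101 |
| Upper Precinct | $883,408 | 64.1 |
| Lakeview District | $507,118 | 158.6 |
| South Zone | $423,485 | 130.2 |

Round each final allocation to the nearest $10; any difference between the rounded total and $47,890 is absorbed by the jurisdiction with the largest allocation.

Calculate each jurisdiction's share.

Assessed value total 2,439,012; lane-miles total 470.9.
Combined weights (35% assessed value + 65% lane-miles): North Borough 0.0461; Redwood Ward 0.2065; Upper Precinct 0.2152; Lakeview District 0.2917; South Zone 0.2405.
Pro-rata amounts: North Borough 2,206.39; Redwood Ward 9,889.08; Upper Precinct 10,308.28; Lakeview District 13,969.18; South Zone 11,517.07.
Rounded to nearest $10: North Borough $2,210; Redwood Ward $9,890; Upper Precinct $10,310; Lakeview District $13,970; South Zone $11,520. Sum = $47,900.
Difference $47,890 − $47,900 = −$10 applied to largest allocation (Lakeview District): Lakeview District becomes $13,960.

North Borough: $2,210 · Redwood Ward: $9,890 · Upper Precinct: $10,310 · Lakeview District: $13,960 · South Zone: $11,520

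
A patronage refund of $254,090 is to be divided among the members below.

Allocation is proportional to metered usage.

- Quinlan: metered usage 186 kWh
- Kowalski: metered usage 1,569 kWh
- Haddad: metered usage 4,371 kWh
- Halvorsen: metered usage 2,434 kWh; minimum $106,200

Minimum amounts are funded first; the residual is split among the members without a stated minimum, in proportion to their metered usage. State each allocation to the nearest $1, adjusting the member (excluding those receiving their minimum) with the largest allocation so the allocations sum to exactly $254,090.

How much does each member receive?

Quinlan: $4,490 | Kowalski: $37,878 | Haddad: $105,522 | Halvorsen: $106,200

Fund the minimums — Halvorsen $106,200. Balance $147,890.
Balance split over remaining metered usage 6,126: Quinlan 4,490.29 → $4,490; Kowalski 37,877.80 → $37,878; Haddad 105,521.90 → $105,522.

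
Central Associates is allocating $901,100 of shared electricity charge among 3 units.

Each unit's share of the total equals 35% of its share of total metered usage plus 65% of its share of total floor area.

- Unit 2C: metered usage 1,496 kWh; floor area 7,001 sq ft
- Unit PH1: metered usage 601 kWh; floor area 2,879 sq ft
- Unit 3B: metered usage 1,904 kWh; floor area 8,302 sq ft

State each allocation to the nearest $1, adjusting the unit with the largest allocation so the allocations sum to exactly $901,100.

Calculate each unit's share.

Metered usage total 4,001; floor area total 18,182.
Blended shares (35% metered usage + 65% floor area): Unit 2C 0.3812; Unit PH1 0.1555; Unit 3B 0.4634.
Proportional shares: Unit 2C 343,454.74; Unit PH1 140,118.87; Unit 3B 417,526.39.
At nearest $1: Unit 2C $343,455; Unit PH1 $140,119; Unit 3B $417,526. Sum = $901,100.
No rounding difference to absorb.

Unit 2C: $343,455 | Unit PH1: $140,119 | Unit 3B: $417,526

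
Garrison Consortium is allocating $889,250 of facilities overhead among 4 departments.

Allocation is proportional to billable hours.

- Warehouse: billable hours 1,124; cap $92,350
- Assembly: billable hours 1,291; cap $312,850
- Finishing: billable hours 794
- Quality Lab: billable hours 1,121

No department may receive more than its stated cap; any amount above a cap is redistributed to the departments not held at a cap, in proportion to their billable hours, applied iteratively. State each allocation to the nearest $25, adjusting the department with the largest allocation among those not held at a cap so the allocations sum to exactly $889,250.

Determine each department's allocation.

Billable hours total: 4,330.
Unconstrained shares: Warehouse 230,835.33; Assembly 265,132.04; Finishing 163,063.39; Quality Lab 230,219.23.
Held at cap: Warehouse ($92,350); balance $796,900 reallocated over remaining billable hours 3,206.
Held at cap: Assembly ($312,850); balance $484,050 reallocated over remaining billable hours 1,915.
Remaining shares: Finishing 200,697.49 → $200,700; Quality Lab 283,352.51 → $283,350.

Warehouse: $92,350 · Assembly: $312,850 · Finishing: $200,700 · Quality Lab: $283,350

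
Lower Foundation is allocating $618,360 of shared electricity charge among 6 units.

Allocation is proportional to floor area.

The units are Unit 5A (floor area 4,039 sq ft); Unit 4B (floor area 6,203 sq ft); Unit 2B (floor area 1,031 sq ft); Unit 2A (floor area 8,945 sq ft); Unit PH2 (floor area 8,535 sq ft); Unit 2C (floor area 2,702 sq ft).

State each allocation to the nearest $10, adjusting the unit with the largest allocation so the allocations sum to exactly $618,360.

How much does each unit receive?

Combined floor area = 31,455.
Pro-rata amounts: Unit 5A 4,039/31,455 × $618,360 = 79,400.92; Unit 4B 6,203/31,455 × $618,360 = 121,942.05; Unit 2B 1,031/31,455 × $618,360 = 20,267.98; Unit 2A 8,945/31,455 × $618,360 = 175,845.82; Unit PH2 8,535/31,455 × $618,360 = 167,785.81; Unit 2C 2,702/31,455 × $618,360 = 53,117.43.
After rounding ($10): Unit 5A $79,400; Unit 4B $121,940; Unit 2B $20,270; Unit 2A $175,850; Unit PH2 $167,790; Unit 2C $53,120. Sum = $618,370.
Difference $618,360 − $618,370 = −$10 applied to largest allocation (Unit 2A): Unit 2A becomes $175,840.

Unit 5A: $79,400; Unit 4B: $121,940; Unit 2B: $20,270; Unit 2A: $175,840; Unit PH2: $167,790; Unit 2C: $53,120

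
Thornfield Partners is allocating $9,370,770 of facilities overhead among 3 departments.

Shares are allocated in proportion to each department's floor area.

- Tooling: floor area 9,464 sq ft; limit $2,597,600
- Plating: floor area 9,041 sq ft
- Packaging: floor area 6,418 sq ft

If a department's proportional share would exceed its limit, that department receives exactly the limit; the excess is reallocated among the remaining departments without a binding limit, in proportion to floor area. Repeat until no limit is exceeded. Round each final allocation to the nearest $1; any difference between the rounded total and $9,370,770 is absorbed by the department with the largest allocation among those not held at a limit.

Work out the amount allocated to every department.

Tooling: $2,597,600 | Plating: $3,961,203 | Packaging: $2,811,967

Combined floor area = 24,923.
Pro-rata shares before constraints: Tooling 3,558,358.44; Plating 3,399,315.15; Packaging 2,413,096.41.
Capped: Tooling ($2,597,600); balance $6,773,170 reallocated over remaining floor area 15,459.
Shares after redistribution: Plating 3,961,202.53 → $3,961,203; Packaging 2,811,967.47 → $2,811,967.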